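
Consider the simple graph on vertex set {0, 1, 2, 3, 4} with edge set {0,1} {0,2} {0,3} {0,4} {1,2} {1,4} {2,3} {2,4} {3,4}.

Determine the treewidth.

A width-3 tree decomposition is:
Bags: B1 = {0, 2, 3, 4}  B2 = {0, 1, 2, 4}
Tree: B1–B2
Each bag holds 4 vertices, so the decomposition has width 3, which upper-bounds the treewidth. On the other hand G contains the 4-clique {0, 1, 2, 4}. A clique must lie in a single bag of any decomposition, so no decomposition can have width below 3. Therefore the treewidth is 3.

3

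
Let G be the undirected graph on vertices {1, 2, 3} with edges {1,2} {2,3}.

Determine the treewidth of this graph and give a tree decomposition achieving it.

Treewidth 1.
Bags: B1 = {2, 3}  B2 = {1, 2}
Tree: B1–B2

The largest bag has 2 vertices, giving width 1; this decomposition certifies tw(G) ≤ 1. G has an edge, so its treewidth is at least 1. The upper and lower bounds meet at 1, so that is the treewidth.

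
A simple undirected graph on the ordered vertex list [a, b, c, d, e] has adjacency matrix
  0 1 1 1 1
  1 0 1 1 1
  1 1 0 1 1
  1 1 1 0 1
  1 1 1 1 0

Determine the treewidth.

A width-4 tree decomposition is:
Bags: B1 = {a, b, c, d, e}
Tree: (single bag)
A single bag containing all 5 vertices is trivially a valid decomposition of width 4. For the lower bound, the 5 vertices {a, b, c, d, e} are pairwise adjacent, and any tree decomposition puts a clique entirely inside one bag — forcing width ≥ 4. Combining the bounds, tw(G) = 4.

4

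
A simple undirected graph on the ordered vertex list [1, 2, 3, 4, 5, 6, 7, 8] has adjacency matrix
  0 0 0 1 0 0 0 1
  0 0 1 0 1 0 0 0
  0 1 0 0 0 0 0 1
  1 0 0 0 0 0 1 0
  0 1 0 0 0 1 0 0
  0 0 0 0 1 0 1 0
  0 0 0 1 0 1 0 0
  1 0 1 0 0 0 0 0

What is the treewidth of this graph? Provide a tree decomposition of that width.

Treewidth 2.
One optimal decomposition is:
Bags: B1 = {1, 4, 7}  B2 = {1, 7, 8}  B3 = {3, 7, 8}  B4 = {2, 3, 7}  B5 = {2, 5, 7}  B6 = {5, 6, 7}
Tree: B1–B2, B2–B3, B3–B4, B4–B5, B5–B6

Every bag has size at most 3, so the width is 3 − 1 = 2 and tw(G) ≤ 2. The edges 7–4–1–8–3–2–5–6–7 form a cycle, so G is not a tree and its treewidth is at least 2. The upper and lower bounds meet at 2, so that is the treewidth.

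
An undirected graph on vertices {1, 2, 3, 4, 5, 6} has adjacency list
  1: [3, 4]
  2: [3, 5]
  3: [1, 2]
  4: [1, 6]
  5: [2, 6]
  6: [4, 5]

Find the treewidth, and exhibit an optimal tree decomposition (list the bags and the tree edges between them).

Treewidth 2.
One optimal decomposition is:
Bags: B1 = {1, 3, 4}  B2 = {3, 4, 6}  B3 = {3, 5, 6}  B4 = {2, 3, 5}
Tree: B1–B2, B2–B3, B3–B4

The largest bag has 3 vertices, giving width 2; this decomposition certifies tw(G) ≤ 2. For the lower bound, G contains the cycle 3–1–4–6–5–2–3, so G is not a forest; only forests have treewidth ≤ 1, hence tw(G) ≥ 2. Hence tw(G) = 2 exactly.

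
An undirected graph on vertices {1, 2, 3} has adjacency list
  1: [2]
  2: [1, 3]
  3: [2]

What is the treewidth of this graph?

1

A width-1 tree decomposition is:
Bags: B1 = {2, 3}  B2 = {1, 2}
Tree: B1–B2
The largest bag has 2 vertices, giving width 1; this decomposition certifies tw(G) ≤ 1. G has an edge, so its treewidth is at least 1. Combining the bounds, tw(G) = 1.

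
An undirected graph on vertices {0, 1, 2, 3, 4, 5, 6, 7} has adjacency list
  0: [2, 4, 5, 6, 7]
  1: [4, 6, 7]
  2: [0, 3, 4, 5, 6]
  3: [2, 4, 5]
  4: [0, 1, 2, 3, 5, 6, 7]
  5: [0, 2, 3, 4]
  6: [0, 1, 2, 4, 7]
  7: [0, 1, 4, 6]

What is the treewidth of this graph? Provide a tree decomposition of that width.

Treewidth 3.
One such decomposition:
Bags: B1 = {0, 2, 4, 6}  B2 = {0, 4, 6, 7}  B3 = {0, 2, 4, 5}  B4 = {1, 4, 6, 7}  B5 = {2, 3, 4, 5}
Tree: B1–B2, B1–B3, B2–B4, B3–B5

Each bag holds 4 vertices, so the decomposition has width 3, which upper-bounds the treewidth. Conversely, {0, 2, 4, 5} is a clique of size 4, and the vertices of any clique must share a bag in every tree decomposition; so some bag has ≥ 4 vertices and tw(G) ≥ 3. Hence tw(G) = 3 exactly.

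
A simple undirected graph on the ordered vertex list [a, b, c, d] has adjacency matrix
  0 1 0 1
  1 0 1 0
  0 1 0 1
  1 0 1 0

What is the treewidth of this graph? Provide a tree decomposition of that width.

Every bag has size at most 3, so the width is 3 − 1 = 2 and tw(G) ≤ 2. The edges b–a–d–c–b form a cycle, so G is not a tree and its treewidth is at least 2. Hence tw(G) = 2 exactly.

Treewidth 2.
Bags: B1 = {a, b, d}  B2 = {b, c, d}
Tree: B1–B2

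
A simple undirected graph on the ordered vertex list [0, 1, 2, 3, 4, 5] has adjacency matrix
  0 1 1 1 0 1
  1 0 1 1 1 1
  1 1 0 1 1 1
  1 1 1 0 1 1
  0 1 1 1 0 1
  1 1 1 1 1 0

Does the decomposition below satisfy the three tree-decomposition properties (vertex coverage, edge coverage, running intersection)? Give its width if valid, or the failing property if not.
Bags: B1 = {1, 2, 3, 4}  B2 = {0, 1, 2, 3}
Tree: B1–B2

A tree decomposition must satisfy three properties: every vertex lies in some bag; for every edge, both endpoints lie together in some bag; and for every vertex, the bags containing it form a connected subtree. Here vertex 5 appears in no bag, so the decomposition is invalid.

No — vertex 5 appears in no bag.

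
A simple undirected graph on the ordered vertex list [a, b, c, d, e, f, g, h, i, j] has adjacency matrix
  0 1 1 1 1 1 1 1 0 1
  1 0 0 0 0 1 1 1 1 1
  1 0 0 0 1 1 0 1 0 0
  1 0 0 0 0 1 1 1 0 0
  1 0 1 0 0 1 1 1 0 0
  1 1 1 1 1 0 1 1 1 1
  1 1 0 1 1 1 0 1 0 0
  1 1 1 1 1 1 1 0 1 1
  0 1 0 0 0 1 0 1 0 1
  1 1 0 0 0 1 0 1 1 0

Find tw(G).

A width-4 tree decomposition is:
Bags: B1 = {a, b, f, g, h}  B2 = {a, b, f, h, j}  B3 = {b, f, h, i, j}  B4 = {a, d, f, g, h}  B5 = {a, e, f, g, h}  B6 = {a, c, e, f, h}
Tree: B1–B2, B2–B3, B1–B4, B1–B5, B5–B6
Each bag holds 5 vertices, so the decomposition has width 4, which upper-bounds the treewidth. Conversely, {a, d, f, g, h} is a clique of size 5, and the vertices of any clique must share a bag in every tree decomposition; so some bag has ≥ 5 vertices and tw(G) ≥ 4. Therefore the treewidth is 4.

4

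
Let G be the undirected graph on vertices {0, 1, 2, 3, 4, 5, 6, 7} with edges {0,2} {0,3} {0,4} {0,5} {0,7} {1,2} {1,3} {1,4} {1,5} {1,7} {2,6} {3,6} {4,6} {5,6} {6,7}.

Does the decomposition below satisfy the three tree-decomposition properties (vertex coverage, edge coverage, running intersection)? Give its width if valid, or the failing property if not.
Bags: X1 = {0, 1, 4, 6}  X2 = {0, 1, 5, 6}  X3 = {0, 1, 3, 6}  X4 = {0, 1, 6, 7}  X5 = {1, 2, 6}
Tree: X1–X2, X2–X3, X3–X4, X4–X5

No — edge (0,2) lies in no bag.

A tree decomposition must satisfy three properties: every vertex lies in some bag; for every edge, both endpoints lie together in some bag; and for every vertex, the bags containing it form a connected subtree. Here edge (0,2) lies in no bag, so the decomposition is invalid.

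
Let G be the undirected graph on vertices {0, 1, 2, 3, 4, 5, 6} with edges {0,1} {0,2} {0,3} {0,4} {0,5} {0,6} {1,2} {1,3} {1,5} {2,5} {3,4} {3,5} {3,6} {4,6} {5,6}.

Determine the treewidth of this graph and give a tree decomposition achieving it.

The largest bag has 4 vertices, giving width 3; this decomposition certifies tw(G) ≤ 3. On the other hand G contains the 4-clique {0, 1, 2, 5}. A clique must lie in a single bag of any decomposition, so no decomposition can have width below 3. The upper and lower bounds meet at 3, so that is the treewidth.

Treewidth 3.
One optimal decomposition is:
Bags: B1 = {0, 1, 3, 5}  B2 = {0, 1, 2, 5}  B3 = {0, 3, 5, 6}  B4 = {0, 3, 4, 6}
Tree: B1–B2, B1–B3, B3–B4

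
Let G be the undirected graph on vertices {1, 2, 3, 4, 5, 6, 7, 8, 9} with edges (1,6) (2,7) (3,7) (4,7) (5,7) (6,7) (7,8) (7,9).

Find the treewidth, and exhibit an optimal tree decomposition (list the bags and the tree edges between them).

Treewidth 1.
Bags: B1 = {6, 7}  B2 = {4, 7}  B3 = {3, 7}  B4 = {7, 8}  B5 = {5, 7}  B6 = {7, 9}  B7 = {1, 6}  B8 = {2, 7}
Tree: B1–B2, B2–B3, B2–B4, B2–B5, B4–B6, B1–B7, B2–B8

Each bag holds 2 vertices, so the decomposition has width 1, which upper-bounds the treewidth. Since G has at least one edge (e.g. 6–7), it is not an edgeless graph, so tw(G) ≥ 1. Combining the bounds, tw(G) = 1.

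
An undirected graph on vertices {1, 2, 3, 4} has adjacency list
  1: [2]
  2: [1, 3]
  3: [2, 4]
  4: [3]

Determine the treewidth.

A width-1 tree decomposition is:
Bags: B1 = {3, 4}  B2 = {2, 3}  B3 = {1, 2}
Tree: B1–B2, B2–B3
The largest bag has 2 vertices, giving width 1; this decomposition certifies tw(G) ≤ 1. Any graph with an edge has treewidth ≥ 1, and G has the edge 4–3. Hence tw(G) = 1 exactly.

1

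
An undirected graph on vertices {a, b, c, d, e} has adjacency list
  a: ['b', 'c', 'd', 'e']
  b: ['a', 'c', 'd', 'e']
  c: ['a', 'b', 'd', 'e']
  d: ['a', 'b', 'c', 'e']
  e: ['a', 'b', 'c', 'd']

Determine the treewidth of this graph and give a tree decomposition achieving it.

Treewidth 4.
One such decomposition:
Bags: B1 = {a, b, c, d, e}
Tree: (single bag)

With just one bag of size 5, the width is 5 − 1 = 4, so tw(G) ≤ 4. Conversely, {a, b, c, d, e} is a clique of size 5, and the vertices of any clique must share a bag in every tree decomposition; so some bag has ≥ 5 vertices and tw(G) ≥ 4. Therefore the treewidth is 4.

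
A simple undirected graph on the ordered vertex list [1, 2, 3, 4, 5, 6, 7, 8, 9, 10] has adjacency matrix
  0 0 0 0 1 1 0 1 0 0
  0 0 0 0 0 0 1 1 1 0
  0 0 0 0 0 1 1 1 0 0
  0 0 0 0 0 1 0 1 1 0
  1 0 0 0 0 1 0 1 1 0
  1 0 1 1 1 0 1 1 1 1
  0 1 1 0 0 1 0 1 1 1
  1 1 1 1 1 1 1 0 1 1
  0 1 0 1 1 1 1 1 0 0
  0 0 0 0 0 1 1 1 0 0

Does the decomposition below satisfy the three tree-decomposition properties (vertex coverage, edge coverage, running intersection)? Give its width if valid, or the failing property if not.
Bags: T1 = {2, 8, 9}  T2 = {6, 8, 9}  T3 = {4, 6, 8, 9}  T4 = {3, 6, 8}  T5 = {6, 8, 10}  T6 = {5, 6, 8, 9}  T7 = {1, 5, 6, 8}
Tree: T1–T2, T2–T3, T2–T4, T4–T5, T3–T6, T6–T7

A tree decomposition must satisfy three properties: every vertex lies in some bag; for every edge, both endpoints lie together in some bag; and for every vertex, the bags containing it form a connected subtree. Here vertex 7 appears in no bag, so the decomposition is invalid.

No — vertex 7 appears in no bag.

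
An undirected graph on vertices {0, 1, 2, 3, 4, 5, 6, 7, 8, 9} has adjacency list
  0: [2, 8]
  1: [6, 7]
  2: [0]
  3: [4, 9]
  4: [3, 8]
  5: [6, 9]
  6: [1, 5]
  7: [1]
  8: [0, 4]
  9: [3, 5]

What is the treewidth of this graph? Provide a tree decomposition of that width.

Treewidth 1.
Bags: B1 = {0, 2}  B2 = {0, 8}  B3 = {4, 8}  B4 = {3, 4}  B5 = {3, 9}  B6 = {5, 9}  B7 = {5, 6}  B8 = {1, 6}  B9 = {1, 7}
Tree: B1–B2, B2–B3, B3–B4, B4–B5, B5–B6, B6–B7, B7–B8, B8–B9

Each bag holds 2 vertices, so the decomposition has width 1, which upper-bounds the treewidth. Since G has at least one edge (e.g. 2–0), it is not an edgeless graph, so tw(G) ≥ 1. Therefore the treewidth is 1.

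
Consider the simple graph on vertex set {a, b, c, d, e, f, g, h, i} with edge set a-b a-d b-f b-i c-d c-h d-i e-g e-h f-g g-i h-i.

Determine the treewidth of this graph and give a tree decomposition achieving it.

Every bag has size at most 4, so the width is 4 − 1 = 3 and tw(G) ≤ 3. For the lower bound: the 4 vertex sets {a,c,d}, {h}, {i}, {b,e,f,g} are disjoint, each induces a connected subgraph, and every pair is joined by at least one edge of G. Contracting each set to a single vertex therefore yields K_{4} as a minor, and since treewidth is minor-monotone, tw(G) ≥ tw(K_{4}) = 3. Combining the bounds, tw(G) = 3.

Treewidth 3.
Bags: B1 = {a, c, d, h}  B2 = {a, d, h, i}  B3 = {a, b, h, i}  B4 = {b, e, h, i}  B5 = {b, e, g, i}  B6 = {b, e, f, g}
Tree: B1–B2, B2–B3, B3–B4, B4–B5, B5–B6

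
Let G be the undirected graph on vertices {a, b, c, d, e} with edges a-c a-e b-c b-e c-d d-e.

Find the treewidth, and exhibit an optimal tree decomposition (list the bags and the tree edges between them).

The largest bag has 3 vertices, giving width 2; this decomposition certifies tw(G) ≤ 2. The edges d–c–a–e–d form a cycle, so G is not a tree and its treewidth is at least 2. Therefore the treewidth is 2.

Treewidth 2.
One such decomposition:
Bags: B1 = {c, d, e}  B2 = {a, c, e}  B3 = {b, c, e}
Tree: B1–B2, B2–B3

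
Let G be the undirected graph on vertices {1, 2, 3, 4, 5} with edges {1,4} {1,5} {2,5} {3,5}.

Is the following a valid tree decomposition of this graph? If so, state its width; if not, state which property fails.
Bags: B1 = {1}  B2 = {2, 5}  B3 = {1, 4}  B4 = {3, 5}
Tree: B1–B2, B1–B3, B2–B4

No — edge (5,1) lies in no bag.

A tree decomposition must satisfy three properties: every vertex lies in some bag; for every edge, both endpoints lie together in some bag; and for every vertex, the bags containing it form a connected subtree. Here edge (5,1) lies in no bag, so the decomposition is invalid.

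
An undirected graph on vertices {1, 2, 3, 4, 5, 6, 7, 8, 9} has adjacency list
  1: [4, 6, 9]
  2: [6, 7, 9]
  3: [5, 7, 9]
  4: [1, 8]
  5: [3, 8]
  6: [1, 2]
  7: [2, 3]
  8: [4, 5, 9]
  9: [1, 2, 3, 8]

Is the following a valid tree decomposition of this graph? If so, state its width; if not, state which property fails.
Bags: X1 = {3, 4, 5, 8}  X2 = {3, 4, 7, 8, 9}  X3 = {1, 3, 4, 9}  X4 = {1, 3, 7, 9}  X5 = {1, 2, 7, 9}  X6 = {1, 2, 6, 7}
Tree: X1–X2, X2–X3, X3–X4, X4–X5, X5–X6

A tree decomposition must satisfy three properties: every vertex lies in some bag; for every edge, both endpoints lie together in some bag; and for every vertex, the bags containing it form a connected subtree. Here bags containing vertex 7 are not connected in the tree, so the decomposition is invalid.

No — bags containing vertex 7 are not connected in the tree.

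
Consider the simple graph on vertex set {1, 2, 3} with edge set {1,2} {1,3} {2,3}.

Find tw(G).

A width-2 tree decomposition is:
Bags: B1 = {1, 2, 3}
Tree: (single bag)
With just one bag of size 3, the width is 3 − 1 = 2, so tw(G) ≤ 2. Conversely, {1, 2, 3} is a clique of size 3, and the vertices of any clique must share a bag in every tree decomposition; so some bag has ≥ 3 vertices and tw(G) ≥ 2. Combining the bounds, tw(G) = 2.

2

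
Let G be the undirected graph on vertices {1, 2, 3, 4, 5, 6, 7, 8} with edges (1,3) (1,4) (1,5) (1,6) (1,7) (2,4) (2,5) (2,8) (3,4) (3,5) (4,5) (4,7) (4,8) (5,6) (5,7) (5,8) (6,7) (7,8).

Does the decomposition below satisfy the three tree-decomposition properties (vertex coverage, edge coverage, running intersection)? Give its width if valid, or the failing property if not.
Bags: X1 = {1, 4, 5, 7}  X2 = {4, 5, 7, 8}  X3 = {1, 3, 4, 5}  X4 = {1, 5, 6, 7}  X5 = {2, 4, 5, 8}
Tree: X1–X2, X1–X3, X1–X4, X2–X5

Vertex coverage: the bags together contain {1, 2, 3, 4, 5, 6, 7, 8}, the full vertex set. Edge coverage: each edge of G has both endpoints in at least one bag. Running intersection: for every vertex, the bags containing it form a connected subtree. All three properties hold, so this is a valid tree decomposition of width max|bag| − 1 = 3, and hence tw(G) ≤ 3.

Yes; width 3.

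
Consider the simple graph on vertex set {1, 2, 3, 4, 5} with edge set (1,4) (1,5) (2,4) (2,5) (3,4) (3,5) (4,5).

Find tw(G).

A width-2 tree decomposition is:
Bags: B1 = {3, 4, 5}  B2 = {2, 4, 5}  B3 = {1, 4, 5}
Tree: B1–B2, B1–B3
Every bag has size at most 3, so the width is 3 − 1 = 2 and tw(G) ≤ 2. For the lower bound, the 3 vertices {1, 4, 5} are pairwise adjacent, and any tree decomposition puts a clique entirely inside one bag — forcing width ≥ 2. The upper and lower bounds meet at 2, so that is the treewidth.

2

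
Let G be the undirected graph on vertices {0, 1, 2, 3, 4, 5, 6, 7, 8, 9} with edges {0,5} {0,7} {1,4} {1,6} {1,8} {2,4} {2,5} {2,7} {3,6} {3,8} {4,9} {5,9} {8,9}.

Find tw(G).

A width-2 tree decomposition is:
Bags: B1 = {0, 2, 7}  B2 = {0, 2, 5}  B3 = {2, 4, 5}  B4 = {4, 5, 9}  B5 = {1, 4, 9}  B6 = {1, 8, 9}  B7 = {1, 6, 8}  B8 = {3, 6, 8}
Tree: B1–B2, B2–B3, B3–B4, B4–B5, B5–B6, B6–B7, B7–B8
Every bag has size at most 3, so the width is 3 − 1 = 2 and tw(G) ≤ 2. Since 7–0–5–2–7 is a cycle in G, G is not acyclic. Forests are exactly the graphs of treewidth ≤ 1, so tw(G) ≥ 2. The upper and lower bounds meet at 2, so that is the treewidth.

2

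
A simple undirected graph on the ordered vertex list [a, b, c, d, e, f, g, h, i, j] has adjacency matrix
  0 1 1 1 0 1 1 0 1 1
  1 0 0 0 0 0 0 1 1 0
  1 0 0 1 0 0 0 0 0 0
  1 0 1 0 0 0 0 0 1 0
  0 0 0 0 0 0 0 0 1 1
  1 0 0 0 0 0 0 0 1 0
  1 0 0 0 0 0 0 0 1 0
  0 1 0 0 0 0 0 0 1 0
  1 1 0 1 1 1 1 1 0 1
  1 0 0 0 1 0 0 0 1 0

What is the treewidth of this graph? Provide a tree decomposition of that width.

Treewidth 2.
One optimal decomposition is:
Bags: B1 = {a, d, i}  B2 = {a, g, i}  B3 = {a, i, j}  B4 = {e, i, j}  B5 = {a, c, d}  B6 = {a, f, i}  B7 = {a, b, i}  B8 = {b, h, i}
Tree: B1–B2, B1–B3, B3–B4, B1–B5, B3–B6, B1–B7, B7–B8

Every bag has size at most 3, so the width is 3 − 1 = 2 and tw(G) ≤ 2. For the lower bound, the 3 vertices {a, c, d} are pairwise adjacent, and any tree decomposition puts a clique entirely inside one bag — forcing width ≥ 2. The upper and lower bounds meet at 2, so that is the treewidth.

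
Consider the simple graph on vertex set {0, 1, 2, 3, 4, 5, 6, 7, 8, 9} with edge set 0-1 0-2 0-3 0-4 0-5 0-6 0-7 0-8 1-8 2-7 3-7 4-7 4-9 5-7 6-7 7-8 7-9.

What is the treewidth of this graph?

A width-2 tree decomposition is:
Bags: B1 = {0, 4, 7}  B2 = {0, 7, 8}  B3 = {0, 2, 7}  B4 = {0, 3, 7}  B5 = {0, 1, 8}  B6 = {4, 7, 9}  B7 = {0, 6, 7}  B8 = {0, 5, 7}
Tree: B1–B2, B2–B3, B2–B4, B2–B5, B1–B6, B2–B7, B2–B8
Each bag holds 3 vertices, so the decomposition has width 2, which upper-bounds the treewidth. On the other hand G contains the 3-clique {0, 1, 8}. A clique must lie in a single bag of any decomposition, so no decomposition can have width below 2. Combining the bounds, tw(G) = 2.

2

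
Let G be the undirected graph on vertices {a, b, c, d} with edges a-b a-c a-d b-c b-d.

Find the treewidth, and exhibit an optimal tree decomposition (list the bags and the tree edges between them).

The largest bag has 3 vertices, giving width 2; this decomposition certifies tw(G) ≤ 2. For the lower bound, the 3 vertices {a, b, d} are pairwise adjacent, and any tree decomposition puts a clique entirely inside one bag — forcing width ≥ 2. Combining the bounds, tw(G) = 2.

Treewidth 2.
Bags: B1 = {a, b, d}  B2 = {a, b, c}
Tree: B1–B2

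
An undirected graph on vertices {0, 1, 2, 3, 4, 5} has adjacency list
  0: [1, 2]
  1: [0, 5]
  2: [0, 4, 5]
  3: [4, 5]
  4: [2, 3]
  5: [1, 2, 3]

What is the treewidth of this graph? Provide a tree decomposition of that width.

The largest bag has 3 vertices, giving width 2; this decomposition certifies tw(G) ≤ 2. Since 4–3–5–2–4 is a cycle in G, G is not acyclic. Forests are exactly the graphs of treewidth ≤ 1, so tw(G) ≥ 2. Combining the bounds, tw(G) = 2.

Treewidth 2.
One such decomposition:
Bags: B1 = {2, 3, 4}  B2 = {2, 3, 5}  B3 = {0, 2, 5}  B4 = {0, 1, 5}
Tree: B1–B2, B2–B3, B3–B4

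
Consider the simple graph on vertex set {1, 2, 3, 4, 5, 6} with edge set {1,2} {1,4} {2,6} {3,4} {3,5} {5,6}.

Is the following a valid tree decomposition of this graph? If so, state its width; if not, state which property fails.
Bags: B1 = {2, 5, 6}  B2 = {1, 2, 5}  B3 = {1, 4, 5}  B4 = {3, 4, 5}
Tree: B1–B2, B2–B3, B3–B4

Vertex coverage: the bags together contain {1, 2, 3, 4, 5, 6}, the full vertex set. Edge coverage: each edge of G has both endpoints in at least one bag. Running intersection: for every vertex, the bags containing it form a connected subtree. All three properties hold, so this is a valid tree decomposition of width max|bag| − 1 = 2, and hence tw(G) ≤ 2.

Yes; width 2.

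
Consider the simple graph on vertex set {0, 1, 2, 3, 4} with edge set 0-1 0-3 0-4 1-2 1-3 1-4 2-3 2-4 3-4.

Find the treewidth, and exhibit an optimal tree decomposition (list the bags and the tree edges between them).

Each bag holds 4 vertices, so the decomposition has width 3, which upper-bounds the treewidth. For the lower bound, the 4 vertices {0, 1, 3, 4} are pairwise adjacent, and any tree decomposition puts a clique entirely inside one bag — forcing width ≥ 3. Hence tw(G) = 3 exactly.

Treewidth 3.
One optimal decomposition is:
Bags: B1 = {1, 2, 3, 4}  B2 = {0, 1, 3, 4}
Tree: B1–B2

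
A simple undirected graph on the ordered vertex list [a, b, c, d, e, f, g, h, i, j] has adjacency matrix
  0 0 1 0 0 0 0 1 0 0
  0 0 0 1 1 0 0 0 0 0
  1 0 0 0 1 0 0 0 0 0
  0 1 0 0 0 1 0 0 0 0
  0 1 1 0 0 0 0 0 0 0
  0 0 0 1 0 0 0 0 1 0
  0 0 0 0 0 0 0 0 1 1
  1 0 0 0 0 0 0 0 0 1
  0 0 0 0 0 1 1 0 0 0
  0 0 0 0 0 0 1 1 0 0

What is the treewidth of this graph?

A width-2 tree decomposition is:
Bags: B1 = {a, h, j}  B2 = {a, c, j}  B3 = {c, e, j}  B4 = {b, e, j}  B5 = {b, d, j}  B6 = {d, f, j}  B7 = {f, i, j}  B8 = {g, i, j}
Tree: B1–B2, B2–B3, B3–B4, B4–B5, B5–B6, B6–B7, B7–B8
Every bag has size at most 3, so the width is 3 − 1 = 2 and tw(G) ≤ 2. Since j–h–a–c–e–b–d–f–i–g–j is a cycle in G, G is not acyclic. Forests are exactly the graphs of treewidth ≤ 1, so tw(G) ≥ 2. The upper and lower bounds meet at 2, so that is the treewidth.

2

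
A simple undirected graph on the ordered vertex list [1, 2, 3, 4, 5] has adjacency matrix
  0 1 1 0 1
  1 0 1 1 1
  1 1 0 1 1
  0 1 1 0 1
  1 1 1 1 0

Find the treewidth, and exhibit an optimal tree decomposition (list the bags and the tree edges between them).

Each bag holds 4 vertices, so the decomposition has width 3, which upper-bounds the treewidth. On the other hand G contains the 4-clique {1, 2, 3, 5}. A clique must lie in a single bag of any decomposition, so no decomposition can have width below 3. Therefore the treewidth is 3.

Treewidth 3.
One such decomposition:
Bags: B1 = {1, 2, 3, 5}  B2 = {2, 3, 4, 5}
Tree: B1–B2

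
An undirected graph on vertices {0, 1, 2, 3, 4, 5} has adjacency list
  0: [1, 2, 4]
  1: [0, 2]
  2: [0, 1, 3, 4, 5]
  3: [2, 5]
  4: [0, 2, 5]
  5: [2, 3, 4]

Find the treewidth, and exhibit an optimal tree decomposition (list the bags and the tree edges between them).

Every bag has size at most 3, so the width is 3 − 1 = 2 and tw(G) ≤ 2. Conversely, {0, 1, 2} is a clique of size 3, and the vertices of any clique must share a bag in every tree decomposition; so some bag has ≥ 3 vertices and tw(G) ≥ 2. Hence tw(G) = 2 exactly.

Treewidth 2.
One such decomposition:
Bags: B1 = {0, 2, 4}  B2 = {2, 4, 5}  B3 = {2, 3, 5}  B4 = {0, 1, 2}
Tree: B1–B2, B2–B3, B1–B4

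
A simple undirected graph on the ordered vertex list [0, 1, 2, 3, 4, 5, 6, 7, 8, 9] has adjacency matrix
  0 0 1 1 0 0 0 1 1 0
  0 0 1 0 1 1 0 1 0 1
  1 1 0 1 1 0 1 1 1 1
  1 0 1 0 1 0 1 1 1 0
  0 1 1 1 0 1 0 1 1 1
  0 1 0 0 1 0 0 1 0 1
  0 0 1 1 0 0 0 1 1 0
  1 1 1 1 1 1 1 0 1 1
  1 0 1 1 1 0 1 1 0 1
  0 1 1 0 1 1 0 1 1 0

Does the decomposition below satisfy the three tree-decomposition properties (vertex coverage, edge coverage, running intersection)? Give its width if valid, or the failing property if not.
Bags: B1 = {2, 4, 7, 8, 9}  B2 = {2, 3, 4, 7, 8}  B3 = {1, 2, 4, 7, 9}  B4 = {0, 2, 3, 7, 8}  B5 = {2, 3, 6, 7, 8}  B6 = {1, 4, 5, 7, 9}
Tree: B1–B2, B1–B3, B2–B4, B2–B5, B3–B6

Yes; width 4.

Vertex coverage: the bags together contain {0, 1, 2, 3, 4, 5, 6, 7, 8, 9}, the full vertex set. Edge coverage: each edge of G has both endpoints in at least one bag. Running intersection: for every vertex, the bags containing it form a connected subtree. All three properties hold, so this is a valid tree decomposition of width max|bag| − 1 = 4, and hence tw(G) ≤ 4.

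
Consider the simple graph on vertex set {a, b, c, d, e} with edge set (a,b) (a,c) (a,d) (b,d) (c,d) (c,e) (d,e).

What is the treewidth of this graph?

2

A width-2 tree decomposition is:
Bags: B1 = {a, c, d}  B2 = {c, d, e}  B3 = {a, b, d}
Tree: B1–B2, B1–B3
The largest bag has 3 vertices, giving width 2; this decomposition certifies tw(G) ≤ 2. On the other hand G contains the 3-clique {c, d, e}. A clique must lie in a single bag of any decomposition, so no decomposition can have width below 2. The upper and lower bounds meet at 2, so that is the treewidth.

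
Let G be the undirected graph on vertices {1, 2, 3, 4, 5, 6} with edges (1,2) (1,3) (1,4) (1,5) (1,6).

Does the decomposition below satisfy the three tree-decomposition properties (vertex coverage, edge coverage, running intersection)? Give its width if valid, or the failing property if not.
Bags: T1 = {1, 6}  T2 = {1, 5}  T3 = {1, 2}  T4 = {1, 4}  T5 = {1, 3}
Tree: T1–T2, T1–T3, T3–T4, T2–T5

Every vertex of G appears in some bag (union = {1, 2, 3, 4, 5, 6}); every edge is covered by a bag; and for each vertex v the set of bags containing v is connected in the bag tree. The decomposition is therefore valid. The largest bag has 2 vertices, so the width is 1.

Yes; width 1.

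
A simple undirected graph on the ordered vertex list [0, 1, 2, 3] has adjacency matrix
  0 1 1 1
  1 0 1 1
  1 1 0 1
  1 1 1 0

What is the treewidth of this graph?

A width-3 tree decomposition is:
Bags: B1 = {0, 1, 2, 3}
Tree: (single bag)
A single bag containing all 4 vertices is trivially a valid decomposition of width 3. For the lower bound, the 4 vertices {0, 1, 2, 3} are pairwise adjacent, and any tree decomposition puts a clique entirely inside one bag — forcing width ≥ 3. Therefore the treewidth is 3.

3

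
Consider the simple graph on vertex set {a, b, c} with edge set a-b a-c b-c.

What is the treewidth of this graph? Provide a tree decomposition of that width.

Treewidth 2.
One optimal decomposition is:
Bags: B1 = {a, b, c}
Tree: (single bag)

With just one bag of size 3, the width is 3 − 1 = 2, so tw(G) ≤ 2. Conversely, {a, b, c} is a clique of size 3, and the vertices of any clique must share a bag in every tree decomposition; so some bag has ≥ 3 vertices and tw(G) ≥ 2. Combining the bounds, tw(G) = 2.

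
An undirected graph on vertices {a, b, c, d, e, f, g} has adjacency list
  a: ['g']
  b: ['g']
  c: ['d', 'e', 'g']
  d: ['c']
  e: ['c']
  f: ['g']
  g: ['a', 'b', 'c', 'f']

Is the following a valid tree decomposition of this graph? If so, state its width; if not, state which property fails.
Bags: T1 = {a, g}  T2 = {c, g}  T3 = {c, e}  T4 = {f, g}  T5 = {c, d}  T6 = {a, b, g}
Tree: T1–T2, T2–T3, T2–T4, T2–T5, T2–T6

No — bags containing vertex a are not connected in the tree.

A tree decomposition must satisfy three properties: every vertex lies in some bag; for every edge, both endpoints lie together in some bag; and for every vertex, the bags containing it form a connected subtree. Here bags containing vertex a are not connected in the tree, so the decomposition is invalid.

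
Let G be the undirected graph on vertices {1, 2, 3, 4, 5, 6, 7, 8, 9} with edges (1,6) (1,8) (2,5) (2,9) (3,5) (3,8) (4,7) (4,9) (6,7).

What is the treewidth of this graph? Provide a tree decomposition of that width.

Treewidth 2.
One such decomposition:
Bags: B1 = {4, 7, 9}  B2 = {2, 7, 9}  B3 = {2, 5, 7}  B4 = {3, 5, 7}  B5 = {3, 7, 8}  B6 = {1, 7, 8}  B7 = {1, 6, 7}
Tree: B1–B2, B2–B3, B3–B4, B4–B5, B5–B6, B6–B7

Each bag holds 3 vertices, so the decomposition has width 2, which upper-bounds the treewidth. The edges 7–4–9–2–5–3–8–1–6–7 form a cycle, so G is not a tree and its treewidth is at least 2. Therefore the treewidth is 2.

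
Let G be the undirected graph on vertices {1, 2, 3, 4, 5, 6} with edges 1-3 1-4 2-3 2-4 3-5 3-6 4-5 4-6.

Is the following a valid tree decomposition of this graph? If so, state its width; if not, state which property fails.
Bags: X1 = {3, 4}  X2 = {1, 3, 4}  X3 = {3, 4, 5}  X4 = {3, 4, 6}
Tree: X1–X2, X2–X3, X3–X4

No — vertex 2 appears in no bag.

A tree decomposition must satisfy three properties: every vertex lies in some bag; for every edge, both endpoints lie together in some bag; and for every vertex, the bags containing it form a connected subtree. Here vertex 2 appears in no bag, so the decomposition is invalid.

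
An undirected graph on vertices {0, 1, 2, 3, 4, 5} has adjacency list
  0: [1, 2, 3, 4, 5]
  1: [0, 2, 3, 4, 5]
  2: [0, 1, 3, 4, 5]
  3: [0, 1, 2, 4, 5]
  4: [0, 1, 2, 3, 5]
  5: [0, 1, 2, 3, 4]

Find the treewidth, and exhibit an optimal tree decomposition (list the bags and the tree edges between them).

With just one bag of size 6, the width is 6 − 1 = 5, so tw(G) ≤ 5. For the lower bound, the 6 vertices {0, 1, 2, 3, 4, 5} are pairwise adjacent, and any tree decomposition puts a clique entirely inside one bag — forcing width ≥ 5. The upper and lower bounds meet at 5, so that is the treewidth.

Treewidth 5.
Bags: B1 = {0, 1, 2, 3, 4, 5}
Tree: (single bag)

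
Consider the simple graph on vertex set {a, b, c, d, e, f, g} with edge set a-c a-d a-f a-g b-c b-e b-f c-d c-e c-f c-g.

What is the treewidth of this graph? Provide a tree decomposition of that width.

Treewidth 2.
Bags: B1 = {a, c, f}  B2 = {a, c, d}  B3 = {a, c, g}  B4 = {b, c, f}  B5 = {b, c, e}
Tree: B1–B2, B2–B3, B1–B4, B4–B5

Each bag holds 3 vertices, so the decomposition has width 2, which upper-bounds the treewidth. On the other hand G contains the 3-clique {b, c, e}. A clique must lie in a single bag of any decomposition, so no decomposition can have width below 2. Therefore the treewidth is 2.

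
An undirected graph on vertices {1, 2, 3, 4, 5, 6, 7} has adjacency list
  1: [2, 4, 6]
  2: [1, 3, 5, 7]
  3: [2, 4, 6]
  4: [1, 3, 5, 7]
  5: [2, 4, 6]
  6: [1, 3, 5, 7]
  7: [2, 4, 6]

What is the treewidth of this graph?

3

A width-3 tree decomposition is:
Bags: B1 = {2, 4, 5, 6}  B2 = {2, 4, 6, 7}  B3 = {1, 2, 4, 6}  B4 = {2, 3, 4, 6}
Tree: B1–B2, B2–B3, B3–B4
Each bag holds 4 vertices, so the decomposition has width 3, which upper-bounds the treewidth. For the lower bound: the 4 vertex sets {2,5}, {6,7}, {4}, {1} are disjoint, each induces a connected subgraph, and every pair is joined by at least one edge of G. Contracting each set to a single vertex therefore yields K_{4} as a minor, and since treewidth is minor-monotone, tw(G) ≥ tw(K_{4}) = 3. Combining the bounds, tw(G) = 3.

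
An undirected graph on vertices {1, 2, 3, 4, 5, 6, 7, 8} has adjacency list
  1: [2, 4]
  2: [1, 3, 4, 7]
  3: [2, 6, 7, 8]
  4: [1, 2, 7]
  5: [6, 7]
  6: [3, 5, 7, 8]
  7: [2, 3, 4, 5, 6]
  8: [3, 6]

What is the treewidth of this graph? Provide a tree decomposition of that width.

Treewidth 2.
Bags: B1 = {3, 6, 7}  B2 = {3, 6, 8}  B3 = {5, 6, 7}  B4 = {2, 3, 7}  B5 = {2, 4, 7}  B6 = {1, 2, 4}
Tree: B1–B2, B1–B3, B1–B4, B4–B5, B5–B6

Every bag has size at most 3, so the width is 3 − 1 = 2 and tw(G) ≤ 2. For the lower bound, the 3 vertices {3, 6, 8} are pairwise adjacent, and any tree decomposition puts a clique entirely inside one bag — forcing width ≥ 2. The upper and lower bounds meet at 2, so that is the treewidth.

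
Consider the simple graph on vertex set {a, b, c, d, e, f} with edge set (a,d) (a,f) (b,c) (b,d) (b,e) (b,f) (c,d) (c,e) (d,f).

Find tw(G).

A width-2 tree decomposition is:
Bags: B1 = {b, c, d}  B2 = {b, d, f}  B3 = {a, d, f}  B4 = {b, c, e}
Tree: B1–B2, B2–B3, B1–B4
The largest bag has 3 vertices, giving width 2; this decomposition certifies tw(G) ≤ 2. Conversely, {b, c, d} is a clique of size 3, and the vertices of any clique must share a bag in every tree decomposition; so some bag has ≥ 3 vertices and tw(G) ≥ 2. The upper and lower bounds meet at 2, so that is the treewidth.

2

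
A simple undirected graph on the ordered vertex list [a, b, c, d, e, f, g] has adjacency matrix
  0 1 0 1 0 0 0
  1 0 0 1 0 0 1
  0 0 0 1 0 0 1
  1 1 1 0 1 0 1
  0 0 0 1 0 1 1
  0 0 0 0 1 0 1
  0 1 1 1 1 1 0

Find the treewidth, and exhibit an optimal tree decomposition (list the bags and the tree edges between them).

Treewidth 2.
One optimal decomposition is:
Bags: B1 = {a, b, d}  B2 = {b, d, g}  B3 = {c, d, g}  B4 = {d, e, g}  B5 = {e, f, g}
Tree: B1–B2, B2–B3, B3–B4, B4–B5

Each bag holds 3 vertices, so the decomposition has width 2, which upper-bounds the treewidth. Conversely, {d, e, g} is a clique of size 3, and the vertices of any clique must share a bag in every tree decomposition; so some bag has ≥ 3 vertices and tw(G) ≥ 2. Hence tw(G) = 2 exactly.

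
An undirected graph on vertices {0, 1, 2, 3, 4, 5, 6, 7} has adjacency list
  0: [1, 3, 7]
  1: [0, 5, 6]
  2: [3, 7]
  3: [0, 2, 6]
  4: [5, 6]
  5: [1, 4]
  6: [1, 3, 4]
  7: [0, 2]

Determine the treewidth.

2

A width-2 tree decomposition is:
Bags: B1 = {2, 3, 7}  B2 = {0, 3, 7}  B3 = {0, 3, 6}  B4 = {0, 1, 6}  B5 = {1, 4, 6}  B6 = {1, 4, 5}
Tree: B1–B2, B2–B3, B3–B4, B4–B5, B5–B6
The largest bag has 3 vertices, giving width 2; this decomposition certifies tw(G) ≤ 2. Since 2–7–0–3–2 is a cycle in G, G is not acyclic. Forests are exactly the graphs of treewidth ≤ 1, so tw(G) ≥ 2. Combining the bounds, tw(G) = 2.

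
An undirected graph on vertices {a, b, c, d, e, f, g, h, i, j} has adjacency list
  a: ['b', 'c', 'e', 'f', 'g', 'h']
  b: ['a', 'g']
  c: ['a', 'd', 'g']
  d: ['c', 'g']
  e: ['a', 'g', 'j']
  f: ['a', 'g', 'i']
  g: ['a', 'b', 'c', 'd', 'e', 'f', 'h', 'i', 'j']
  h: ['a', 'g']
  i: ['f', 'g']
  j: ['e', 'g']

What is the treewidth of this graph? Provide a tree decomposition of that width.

Every bag has size at most 3, so the width is 3 − 1 = 2 and tw(G) ≤ 2. Conversely, {c, d, g} is a clique of size 3, and the vertices of any clique must share a bag in every tree decomposition; so some bag has ≥ 3 vertices and tw(G) ≥ 2. The upper and lower bounds meet at 2, so that is the treewidth.

Treewidth 2.
One such decomposition:
Bags: B1 = {a, e, g}  B2 = {a, b, g}  B3 = {e, g, j}  B4 = {a, c, g}  B5 = {a, f, g}  B6 = {a, g, h}  B7 = {f, g, i}  B8 = {c, d, g}
Tree: B1–B2, B1–B3, B1–B4, B1–B5, B4–B6, B5–B7, B4–B8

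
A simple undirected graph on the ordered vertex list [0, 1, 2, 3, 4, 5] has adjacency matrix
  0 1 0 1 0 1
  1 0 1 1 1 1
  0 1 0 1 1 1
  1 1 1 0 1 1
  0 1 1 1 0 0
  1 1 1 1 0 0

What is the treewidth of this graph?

A width-3 tree decomposition is:
Bags: B1 = {0, 1, 3, 5}  B2 = {1, 2, 3, 5}  B3 = {1, 2, 3, 4}
Tree: B1–B2, B2–B3
The largest bag has 4 vertices, giving width 3; this decomposition certifies tw(G) ≤ 3. On the other hand G contains the 4-clique {0, 1, 3, 5}. A clique must lie in a single bag of any decomposition, so no decomposition can have width below 3. Hence tw(G) = 3 exactly.

3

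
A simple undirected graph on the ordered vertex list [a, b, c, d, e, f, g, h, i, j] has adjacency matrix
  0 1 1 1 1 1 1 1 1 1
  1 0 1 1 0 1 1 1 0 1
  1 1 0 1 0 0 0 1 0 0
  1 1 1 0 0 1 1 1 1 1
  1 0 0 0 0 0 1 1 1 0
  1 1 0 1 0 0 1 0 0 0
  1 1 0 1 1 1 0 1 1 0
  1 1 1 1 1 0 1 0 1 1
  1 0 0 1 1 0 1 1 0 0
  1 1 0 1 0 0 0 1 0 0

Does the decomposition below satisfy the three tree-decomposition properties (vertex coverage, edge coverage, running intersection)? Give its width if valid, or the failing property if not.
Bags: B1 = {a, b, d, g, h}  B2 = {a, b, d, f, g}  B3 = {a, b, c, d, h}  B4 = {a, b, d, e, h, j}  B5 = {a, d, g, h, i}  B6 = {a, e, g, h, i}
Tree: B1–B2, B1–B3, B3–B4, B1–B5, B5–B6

No — bags containing vertex e are not connected in the tree.

A tree decomposition must satisfy three properties: every vertex lies in some bag; for every edge, both endpoints lie together in some bag; and for every vertex, the bags containing it form a connected subtree. Here bags containing vertex e are not connected in the tree, so the decomposition is invalid.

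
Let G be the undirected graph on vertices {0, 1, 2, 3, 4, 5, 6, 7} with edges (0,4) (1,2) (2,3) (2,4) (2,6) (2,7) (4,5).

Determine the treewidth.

1

A width-1 tree decomposition is:
Bags: B1 = {0, 4}  B2 = {2, 4}  B3 = {2, 7}  B4 = {2, 3}  B5 = {1, 2}  B6 = {4, 5}  B7 = {2, 6}
Tree: B1–B2, B2–B3, B2–B4, B4–B5, B2–B6, B5–B7
Each bag holds 2 vertices, so the decomposition has width 1, which upper-bounds the treewidth. Any graph with an edge has treewidth ≥ 1, and G has the edge 4–0. The upper and lower bounds meet at 1, so that is the treewidth.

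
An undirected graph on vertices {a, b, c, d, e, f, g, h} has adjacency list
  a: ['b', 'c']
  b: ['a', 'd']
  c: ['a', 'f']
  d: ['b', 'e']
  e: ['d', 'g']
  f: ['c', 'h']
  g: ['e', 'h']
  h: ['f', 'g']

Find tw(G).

A width-2 tree decomposition is:
Bags: B1 = {a, b, c}  B2 = {b, c, d}  B3 = {c, d, e}  B4 = {c, e, g}  B5 = {c, g, h}  B6 = {c, f, h}
Tree: B1–B2, B2–B3, B3–B4, B4–B5, B5–B6
Each bag holds 3 vertices, so the decomposition has width 2, which upper-bounds the treewidth. Since c–a–b–d–e–g–h–f–c is a cycle in G, G is not acyclic. Forests are exactly the graphs of treewidth ≤ 1, so tw(G) ≥ 2. Combining the bounds, tw(G) = 2.

2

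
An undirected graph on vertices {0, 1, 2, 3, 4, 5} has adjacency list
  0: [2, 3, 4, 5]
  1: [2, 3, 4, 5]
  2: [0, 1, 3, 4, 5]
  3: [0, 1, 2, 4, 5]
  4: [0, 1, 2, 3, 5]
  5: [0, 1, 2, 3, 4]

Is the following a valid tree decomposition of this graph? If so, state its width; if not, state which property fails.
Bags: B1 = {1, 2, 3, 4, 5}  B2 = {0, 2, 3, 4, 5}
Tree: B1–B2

Checking the three conditions: (i) the bags cover all of {0, 1, 2, 3, 4, 5}; (ii) for each edge, some bag contains both endpoints; (iii) the bags containing any fixed vertex form a subtree. All hold, so the decomposition is valid with width 5 − 1 = 4.

Yes; width 4.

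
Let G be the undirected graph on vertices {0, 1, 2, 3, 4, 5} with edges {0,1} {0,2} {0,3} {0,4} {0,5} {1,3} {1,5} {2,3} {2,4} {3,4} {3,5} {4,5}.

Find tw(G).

A width-3 tree decomposition is:
Bags: B1 = {0, 3, 4, 5}  B2 = {0, 1, 3, 5}  B3 = {0, 2, 3, 4}
Tree: B1–B2, B1–B3
Each bag holds 4 vertices, so the decomposition has width 3, which upper-bounds the treewidth. Conversely, {0, 1, 3, 5} is a clique of size 4, and the vertices of any clique must share a bag in every tree decomposition; so some bag has ≥ 4 vertices and tw(G) ≥ 3. Therefore the treewidth is 3.

3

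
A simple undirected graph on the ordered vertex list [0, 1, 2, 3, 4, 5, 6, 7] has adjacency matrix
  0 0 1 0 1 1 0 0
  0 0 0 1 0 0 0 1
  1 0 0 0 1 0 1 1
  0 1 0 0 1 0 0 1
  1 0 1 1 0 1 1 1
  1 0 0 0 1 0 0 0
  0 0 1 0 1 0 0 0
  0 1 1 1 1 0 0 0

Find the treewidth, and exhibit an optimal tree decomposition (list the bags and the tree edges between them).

Every bag has size at most 3, so the width is 3 − 1 = 2 and tw(G) ≤ 2. For the lower bound, the 3 vertices {1, 3, 7} are pairwise adjacent, and any tree decomposition puts a clique entirely inside one bag — forcing width ≥ 2. Hence tw(G) = 2 exactly.

Treewidth 2.
Bags: B1 = {1, 3, 7}  B2 = {3, 4, 7}  B3 = {2, 4, 7}  B4 = {0, 2, 4}  B5 = {0, 4, 5}  B6 = {2, 4, 6}
Tree: B1–B2, B2–B3, B3–B4, B4–B5, B3–B6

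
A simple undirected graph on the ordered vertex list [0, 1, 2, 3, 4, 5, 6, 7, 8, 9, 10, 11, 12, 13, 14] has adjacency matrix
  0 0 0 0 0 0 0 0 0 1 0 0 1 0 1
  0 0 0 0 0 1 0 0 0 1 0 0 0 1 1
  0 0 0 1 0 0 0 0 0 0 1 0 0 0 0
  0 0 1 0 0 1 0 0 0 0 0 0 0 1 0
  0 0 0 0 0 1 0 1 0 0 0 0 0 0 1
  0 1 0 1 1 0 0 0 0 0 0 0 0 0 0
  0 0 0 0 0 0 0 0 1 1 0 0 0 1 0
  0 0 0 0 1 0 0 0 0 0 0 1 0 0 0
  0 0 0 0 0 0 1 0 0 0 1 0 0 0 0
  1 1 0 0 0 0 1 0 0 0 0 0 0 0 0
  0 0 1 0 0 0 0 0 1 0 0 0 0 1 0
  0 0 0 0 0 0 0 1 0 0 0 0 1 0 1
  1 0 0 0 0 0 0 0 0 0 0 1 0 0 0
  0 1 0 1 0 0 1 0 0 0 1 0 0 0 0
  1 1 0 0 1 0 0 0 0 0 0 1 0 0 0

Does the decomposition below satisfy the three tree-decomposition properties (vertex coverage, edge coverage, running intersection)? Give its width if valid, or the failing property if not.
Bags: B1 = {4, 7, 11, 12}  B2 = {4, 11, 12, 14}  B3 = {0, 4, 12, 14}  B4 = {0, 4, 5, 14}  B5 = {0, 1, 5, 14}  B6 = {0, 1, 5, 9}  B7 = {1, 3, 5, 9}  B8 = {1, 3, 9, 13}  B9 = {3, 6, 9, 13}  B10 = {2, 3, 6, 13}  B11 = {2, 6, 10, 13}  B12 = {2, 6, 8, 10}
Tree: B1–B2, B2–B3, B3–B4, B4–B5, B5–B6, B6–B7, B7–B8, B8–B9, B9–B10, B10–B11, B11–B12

Every vertex of G appears in some bag (union = {0, 1, 2, 3, 4, 5, 6, 7, 8, 9, 10, 11, 12, 13, 14}); every edge is covered by a bag; and for each vertex v the set of bags containing v is connected in the bag tree. The decomposition is therefore valid. The largest bag has 4 vertices, so the width is 3.

Yes; width 3.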